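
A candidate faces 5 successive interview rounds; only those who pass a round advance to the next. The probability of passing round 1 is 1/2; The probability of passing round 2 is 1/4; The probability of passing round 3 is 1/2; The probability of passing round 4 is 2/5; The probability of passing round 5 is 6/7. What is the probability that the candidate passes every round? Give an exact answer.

Multiplying along the chain,
P = 1/2 × 1/4 × 1/2 × 2/5 × 6/7 = 12/560 = 3/140.

3/140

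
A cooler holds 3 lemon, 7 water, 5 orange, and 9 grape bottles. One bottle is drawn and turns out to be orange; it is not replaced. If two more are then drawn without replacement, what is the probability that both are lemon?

After the first draw, 3 of the remaining 23 bottles are lemon.
P = 3/23 × 2/22 = 6/506 = 3/253.

3/253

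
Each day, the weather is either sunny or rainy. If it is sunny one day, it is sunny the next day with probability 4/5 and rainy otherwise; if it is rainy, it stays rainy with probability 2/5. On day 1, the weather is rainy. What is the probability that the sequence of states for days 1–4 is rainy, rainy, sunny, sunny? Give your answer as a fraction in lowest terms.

Day 1 is given. For each transition, use the conditional probability from the current state:
P(rainy | rainy) = 2/5; P(sunny | rainy) = 3/5; P(sunny | sunny) = 4/5.
P = 2/5 × 3/5 × 4/5 = 24/125.

24/125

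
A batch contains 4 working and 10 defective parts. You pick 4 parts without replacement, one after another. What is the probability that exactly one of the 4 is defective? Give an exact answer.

One ordering (defective drawn first) has probability 10/14 × 4/13 × 3/12 × 2/11 = 240/24024 = 10/1001.
There are C(4,1) = 4 such orderings, each equally likely, so P = 4 × 10/1001 = 40/1001.

40/1001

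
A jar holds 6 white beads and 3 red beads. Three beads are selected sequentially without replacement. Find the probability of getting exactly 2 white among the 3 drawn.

15/28

One ordering (white drawn first) has probability 6/9 × 5/8 × 3/7 = 90/504 = 5/28.
There are C(3,2) = 3 such orderings, each equally likely, so P = 3 × 5/28 = 15/28.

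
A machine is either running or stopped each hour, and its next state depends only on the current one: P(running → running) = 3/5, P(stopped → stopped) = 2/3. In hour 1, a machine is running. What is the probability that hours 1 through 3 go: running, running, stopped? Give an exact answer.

6/25

Hour 1 is given. For each transition, use the conditional probability from the current state:
P(running | running) = 3/5; P(stopped | running) = 2/5.
P = 3/5 × 2/5 = 6/25.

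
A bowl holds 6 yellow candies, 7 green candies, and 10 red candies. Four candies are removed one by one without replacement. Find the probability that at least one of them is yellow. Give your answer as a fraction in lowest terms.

P(no yellow) = 17/23 × 16/22 × 15/21 × 14/20 = 57120/212520 = 68/253.
P(at least one) = 1 − 68/253 = 185/253.

185/253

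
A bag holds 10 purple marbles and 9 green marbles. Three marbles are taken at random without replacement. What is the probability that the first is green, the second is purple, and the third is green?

Chain rule:
P = 9/19 × 10/18 × 8/17 = 720/5814 = 40/323.

40/323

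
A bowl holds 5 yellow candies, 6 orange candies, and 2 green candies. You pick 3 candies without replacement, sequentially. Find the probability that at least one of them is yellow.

P(no yellow) = 8/13 × 7/12 × 6/11 = 336/1716 = 28/143.
P(at least one) = 1 − 28/143 = 115/143.

115/143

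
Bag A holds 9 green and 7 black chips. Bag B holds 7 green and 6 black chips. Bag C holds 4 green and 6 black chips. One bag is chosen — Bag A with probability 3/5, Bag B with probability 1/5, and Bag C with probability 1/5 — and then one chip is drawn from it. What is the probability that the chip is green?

2731/5200

From Bag A: P(green) = 9/16.
From Bag B: P(green) = 7/13.
From Bag C: P(green) = 4/10.
Total probability = (3/5)(9/16) + (1/5)(7/13) + (1/5)(4/10) = 2731/5200.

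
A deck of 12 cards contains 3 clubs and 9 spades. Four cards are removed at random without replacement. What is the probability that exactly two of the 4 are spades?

12/55

One ordering (spades drawn first) has probability 9/12 × 8/11 × 3/10 × 2/9 = 432/11880 = 2/55.
There are C(4,2) = 6 such orderings, each equally likely, so P = 6 × 2/55 = 12/55.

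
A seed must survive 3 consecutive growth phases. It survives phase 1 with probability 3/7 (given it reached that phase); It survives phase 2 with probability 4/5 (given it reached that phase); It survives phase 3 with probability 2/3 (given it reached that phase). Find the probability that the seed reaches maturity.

Each stage is reached only if all earlier stages succeed, so
P = 3/7 × 4/5 × 2/3 = 24/105 = 8/35.

8/35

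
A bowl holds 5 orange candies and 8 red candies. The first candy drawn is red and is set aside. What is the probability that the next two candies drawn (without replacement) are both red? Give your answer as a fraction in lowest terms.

With the first candy removed, 7 red remain out of 12.
P = 7/12 × 6/11 = 42/132 = 7/22.

7/22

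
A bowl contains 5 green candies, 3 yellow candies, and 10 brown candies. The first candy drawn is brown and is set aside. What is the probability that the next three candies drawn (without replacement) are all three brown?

21/170

After the first draw, 9 of the remaining 17 candies are brown.
P = 9/17 × 8/16 × 7/15 = 504/4080 = 21/170.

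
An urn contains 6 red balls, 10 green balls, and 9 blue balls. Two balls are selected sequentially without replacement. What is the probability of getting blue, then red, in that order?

Each draw changes the counts, so multiply the conditional probabilities along the sequence:
P = 9/25 × 6/24 = 54/600 = 9/100.

9/100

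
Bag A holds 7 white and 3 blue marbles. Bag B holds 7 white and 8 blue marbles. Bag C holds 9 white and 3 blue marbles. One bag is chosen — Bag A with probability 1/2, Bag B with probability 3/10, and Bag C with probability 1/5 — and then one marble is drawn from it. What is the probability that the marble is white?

16/25

From Bag A: P(white) = 7/10.
From Bag B: P(white) = 7/15.
From Bag C: P(white) = 9/12.
Total probability = (1/2)(7/10) + (3/10)(7/15) + (1/5)(9/12) = 16/25.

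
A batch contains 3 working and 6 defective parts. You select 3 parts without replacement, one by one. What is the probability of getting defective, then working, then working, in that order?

1/14

Each draw changes the counts, so multiply the conditional probabilities along the sequence:
P = 6/9 × 3/8 × 2/7 = 36/504 = 1/14.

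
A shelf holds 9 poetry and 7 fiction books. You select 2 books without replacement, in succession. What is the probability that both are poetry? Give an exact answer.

P(all poetry) = 9/16 × 8/15 = 72/240 = 3/10.

3/10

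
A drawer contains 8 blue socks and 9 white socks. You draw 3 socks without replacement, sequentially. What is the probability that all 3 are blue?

P(all blue) = 8/17 × 7/16 × 6/15 = 336/4080 = 7/85.

7/85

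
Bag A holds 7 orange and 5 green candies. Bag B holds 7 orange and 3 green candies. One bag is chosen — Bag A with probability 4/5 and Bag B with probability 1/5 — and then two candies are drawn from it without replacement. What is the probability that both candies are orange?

From Bag A: P(both orange) = (7/12)(6/11) = 7/22.
From Bag B: P(both orange) = (7/10)(6/9) = 7/15.
Total probability = (4/5)(7/22) + (1/5)(7/15) = 287/825.

287/825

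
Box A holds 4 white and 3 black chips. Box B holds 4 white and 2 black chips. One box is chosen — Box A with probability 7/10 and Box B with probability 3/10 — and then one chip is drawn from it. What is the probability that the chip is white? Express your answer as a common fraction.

3/5

From Box A: P(white) = 4/7.
From Box B: P(white) = 4/6.
Total probability = (7/10)(4/7) + (3/10)(4/6) = 3/5.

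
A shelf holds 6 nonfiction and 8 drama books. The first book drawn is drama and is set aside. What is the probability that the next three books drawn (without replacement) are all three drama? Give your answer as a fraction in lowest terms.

With the first book removed, 7 drama remain out of 13.
P = 7/13 × 6/12 × 5/11 = 210/1716 = 35/286.

35/286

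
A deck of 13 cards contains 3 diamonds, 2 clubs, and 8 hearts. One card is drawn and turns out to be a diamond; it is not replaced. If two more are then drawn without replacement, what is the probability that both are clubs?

1/66

After the first draw, 2 of the remaining 12 cards are clubs.
P = 2/12 × 1/11 = 2/132 = 1/66.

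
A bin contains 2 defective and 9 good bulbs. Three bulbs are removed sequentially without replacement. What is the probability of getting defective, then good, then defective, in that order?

Multiply the probability of each draw given the previous ones:
P = 2/11 × 9/10 × 1/9 = 18/990 = 1/55.

1/55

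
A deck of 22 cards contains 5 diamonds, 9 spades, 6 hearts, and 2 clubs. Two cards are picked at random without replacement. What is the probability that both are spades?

P(every draw is a spade) = 9/22 × 8/21 = 72/462 = 12/77.

12/77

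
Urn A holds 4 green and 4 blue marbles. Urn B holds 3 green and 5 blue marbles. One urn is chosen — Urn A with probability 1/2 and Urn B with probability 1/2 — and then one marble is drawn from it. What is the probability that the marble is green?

From Urn A: P(green) = 4/8.
From Urn B: P(green) = 3/8.
Total probability = (1/2)(4/8) + (1/2)(3/8) = 7/16.

7/16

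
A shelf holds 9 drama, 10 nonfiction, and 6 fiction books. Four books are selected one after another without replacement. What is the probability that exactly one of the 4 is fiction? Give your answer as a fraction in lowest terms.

2907/6325

One ordering (fiction drawn first) has probability 6/25 × 19/24 × 18/23 × 17/22 = 34884/303600 = 2907/25300.
There are C(4,1) = 4 such orderings, each equally likely, so P = 4 × 2907/25300 = 2907/6325.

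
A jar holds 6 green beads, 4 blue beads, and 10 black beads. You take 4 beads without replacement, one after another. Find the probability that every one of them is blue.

P(all blue) = 4/20 × 3/19 × 2/18 × 1/17 = 24/116280 = 1/4845.

1/4845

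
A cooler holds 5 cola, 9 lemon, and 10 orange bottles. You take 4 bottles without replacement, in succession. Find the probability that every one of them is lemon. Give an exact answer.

3/253

P(all lemon) = 9/24 × 8/23 × 7/22 × 6/21 = 3024/255024 = 3/253.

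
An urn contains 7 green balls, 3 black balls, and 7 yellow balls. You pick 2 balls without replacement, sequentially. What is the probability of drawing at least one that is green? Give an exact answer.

91/136

P(no green) = 10/17 × 9/16 = 90/272 = 45/136.
P(at least one) = 1 − 45/136 = 91/136.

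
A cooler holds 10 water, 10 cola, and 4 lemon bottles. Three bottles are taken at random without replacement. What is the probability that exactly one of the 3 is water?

455/1012

One ordering (water drawn first) has probability 10/24 × 14/23 × 13/22 = 1820/12144 = 455/3036.
There are C(3,1) = 3 such orderings, each equally likely, so P = 3 × 455/3036 = 455/1012.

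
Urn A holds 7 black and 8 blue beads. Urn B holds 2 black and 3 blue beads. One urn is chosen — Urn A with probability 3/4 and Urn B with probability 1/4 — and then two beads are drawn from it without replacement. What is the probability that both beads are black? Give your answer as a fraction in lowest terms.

7/40

From Urn A: P(both black) = (7/15)(6/14) = 1/5.
From Urn B: P(both black) = (2/5)(1/4) = 1/10.
Total probability = (3/4)(1/5) + (1/4)(1/10) = 7/40.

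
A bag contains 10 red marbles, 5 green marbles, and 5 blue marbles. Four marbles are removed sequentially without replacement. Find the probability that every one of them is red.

14/323

P(all red) = 10/20 × 9/19 × 8/18 × 7/17 = 5040/116280 = 14/323.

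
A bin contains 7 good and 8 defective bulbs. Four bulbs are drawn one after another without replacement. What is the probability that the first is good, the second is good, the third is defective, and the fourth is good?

2/39

Chain rule:
P = 7/15 × 6/14 × 8/13 × 5/12 = 1680/32760 = 2/39.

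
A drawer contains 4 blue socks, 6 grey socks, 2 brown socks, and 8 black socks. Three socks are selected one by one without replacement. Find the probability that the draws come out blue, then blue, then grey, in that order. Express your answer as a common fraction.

1/95

Each draw changes the counts, so multiply the conditional probabilities along the sequence:
P = 4/20 × 3/19 × 6/18 = 72/6840 = 1/95.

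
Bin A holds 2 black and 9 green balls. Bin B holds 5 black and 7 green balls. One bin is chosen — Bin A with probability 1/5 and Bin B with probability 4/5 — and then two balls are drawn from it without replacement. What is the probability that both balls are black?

103/825

From Bin A: P(both black) = (2/11)(1/10) = 1/55.
From Bin B: P(both black) = (5/12)(4/11) = 5/33.
Total probability = (1/5)(1/55) + (4/5)(5/33) = 103/825.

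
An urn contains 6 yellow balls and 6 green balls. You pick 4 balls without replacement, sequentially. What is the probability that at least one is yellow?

32/33

P(no yellow) = 6/12 × 5/11 × 4/10 × 3/9 = 360/11880 = 1/33.
P(at least one) = 1 − 1/33 = 32/33.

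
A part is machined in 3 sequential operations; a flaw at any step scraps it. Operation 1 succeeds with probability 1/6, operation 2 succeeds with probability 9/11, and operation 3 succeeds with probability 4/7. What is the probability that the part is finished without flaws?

6/77

Multiplying along the chain,
P = 1/6 × 9/11 × 4/7 = 36/462 = 6/77.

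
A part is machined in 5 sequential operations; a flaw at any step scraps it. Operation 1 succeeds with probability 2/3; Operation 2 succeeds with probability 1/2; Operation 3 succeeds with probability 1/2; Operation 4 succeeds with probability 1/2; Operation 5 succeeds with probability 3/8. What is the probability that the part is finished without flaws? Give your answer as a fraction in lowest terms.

1/32

The events are sequential, so multiply the conditional probabilities:
P = 2/3 × 1/2 × 1/2 × 1/2 × 3/8 = 6/192 = 1/32.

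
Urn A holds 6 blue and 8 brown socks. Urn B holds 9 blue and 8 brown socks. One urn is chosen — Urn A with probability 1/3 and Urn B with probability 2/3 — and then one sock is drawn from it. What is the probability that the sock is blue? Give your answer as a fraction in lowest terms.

59/119

From Urn A: P(blue) = 6/14.
From Urn B: P(blue) = 9/17.
Total probability = (1/3)(6/14) + (2/3)(9/17) = 59/119.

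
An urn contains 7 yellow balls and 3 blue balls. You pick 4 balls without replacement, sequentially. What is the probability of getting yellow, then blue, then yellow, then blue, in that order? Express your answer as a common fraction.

1/20

Each draw changes the counts, so multiply the conditional probabilities along the sequence:
P = 7/10 × 3/9 × 6/8 × 2/7 = 252/5040 = 1/20.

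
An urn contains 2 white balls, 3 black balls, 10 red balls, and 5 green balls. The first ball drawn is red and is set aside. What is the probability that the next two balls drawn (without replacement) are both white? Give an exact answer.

After the first draw, 2 of the remaining 19 balls are white.
P = 2/19 × 1/18 = 2/342 = 1/171.

1/171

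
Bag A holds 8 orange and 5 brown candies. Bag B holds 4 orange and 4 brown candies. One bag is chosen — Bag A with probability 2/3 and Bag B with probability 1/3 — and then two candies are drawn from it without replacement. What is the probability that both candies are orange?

509/1638

From Bag A: P(both orange) = (8/13)(7/12) = 14/39.
From Bag B: P(both orange) = (4/8)(3/7) = 3/14.
Total probability = (2/3)(14/39) + (1/3)(3/14) = 509/1638.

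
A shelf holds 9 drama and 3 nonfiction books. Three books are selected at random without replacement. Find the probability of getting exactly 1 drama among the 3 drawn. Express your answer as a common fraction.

One ordering (drama drawn first) has probability 9/12 × 3/11 × 2/10 = 54/1320 = 9/220.
There are C(3,1) = 3 such orderings, each equally likely, so P = 3 × 9/220 = 27/220.

27/220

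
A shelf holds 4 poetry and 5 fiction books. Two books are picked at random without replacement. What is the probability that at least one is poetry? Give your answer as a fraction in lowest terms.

13/18

P(no poetry) = 5/9 × 4/8 = 20/72 = 5/18.
P(at least one) = 1 − 5/18 = 13/18.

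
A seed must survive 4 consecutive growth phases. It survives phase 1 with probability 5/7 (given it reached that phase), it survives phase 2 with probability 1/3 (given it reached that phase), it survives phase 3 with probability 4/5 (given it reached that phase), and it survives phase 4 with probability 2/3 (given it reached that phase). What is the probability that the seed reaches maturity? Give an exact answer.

Multiplying along the chain,
P = 5/7 × 1/3 × 4/5 × 2/3 = 40/315 = 8/63.

8/63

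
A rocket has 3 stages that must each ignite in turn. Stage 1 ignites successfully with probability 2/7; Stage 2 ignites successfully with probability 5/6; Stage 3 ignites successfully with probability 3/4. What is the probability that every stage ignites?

Multiplying along the chain,
P = 2/7 × 5/6 × 3/4 = 30/168 = 5/28.

5/28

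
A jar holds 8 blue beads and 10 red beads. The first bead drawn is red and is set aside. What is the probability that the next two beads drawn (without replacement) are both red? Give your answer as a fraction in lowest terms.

9/34

With the first bead removed, 9 red remain out of 17.
P = 9/17 × 8/16 = 72/272 = 9/34.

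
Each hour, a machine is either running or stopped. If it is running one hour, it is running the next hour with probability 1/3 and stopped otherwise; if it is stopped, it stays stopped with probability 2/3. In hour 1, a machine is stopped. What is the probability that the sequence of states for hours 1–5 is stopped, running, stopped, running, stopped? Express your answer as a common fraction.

4/81

Hour 1 is given. For each transition, use the conditional probability from the current state:
P(running | stopped) = 1/3; P(stopped | running) = 2/3; P(running | stopped) = 1/3; P(stopped | running) = 2/3.
P = 1/3 × 2/3 × 1/3 × 2/3 = 4/81.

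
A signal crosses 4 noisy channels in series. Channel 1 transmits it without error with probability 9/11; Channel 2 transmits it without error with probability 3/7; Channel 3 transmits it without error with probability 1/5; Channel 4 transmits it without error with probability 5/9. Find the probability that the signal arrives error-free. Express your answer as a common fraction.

3/77

The events are sequential, so multiply the conditional probabilities:
P = 9/11 × 3/7 × 1/5 × 5/9 = 135/3465 = 3/77.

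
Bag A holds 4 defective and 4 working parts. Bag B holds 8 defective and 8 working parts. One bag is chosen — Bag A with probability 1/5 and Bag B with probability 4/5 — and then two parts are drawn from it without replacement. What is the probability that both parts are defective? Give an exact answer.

From Bag A: P(both defective) = (4/8)(3/7) = 3/14.
From Bag B: P(both defective) = (8/16)(7/15) = 7/30.
Total probability = (1/5)(3/14) + (4/5)(7/30) = 241/1050.

241/1050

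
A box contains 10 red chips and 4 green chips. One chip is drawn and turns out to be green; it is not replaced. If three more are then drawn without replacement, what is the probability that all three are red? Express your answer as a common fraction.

60/143

After the first draw, 10 of the remaining 13 chips are red.
P = 10/13 × 9/12 × 8/11 = 720/1716 = 60/143.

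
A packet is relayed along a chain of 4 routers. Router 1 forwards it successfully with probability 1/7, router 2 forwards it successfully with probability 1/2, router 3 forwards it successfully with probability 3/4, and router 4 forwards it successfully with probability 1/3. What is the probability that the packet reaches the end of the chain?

The events are sequential, so multiply the conditional probabilities:
P = 1/7 × 1/2 × 3/4 × 1/3 = 3/168 = 1/56.

1/56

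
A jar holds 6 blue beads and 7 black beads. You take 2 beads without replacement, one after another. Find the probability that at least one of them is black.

21/26

P(no black) = 6/13 × 5/12 = 30/156 = 5/26.
P(at least one) = 1 − 5/26 = 21/26.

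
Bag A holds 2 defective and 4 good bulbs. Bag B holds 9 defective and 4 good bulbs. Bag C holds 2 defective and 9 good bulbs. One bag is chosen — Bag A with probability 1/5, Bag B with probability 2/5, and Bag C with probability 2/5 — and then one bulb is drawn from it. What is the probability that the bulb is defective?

From Bag A: P(defective) = 2/6.
From Bag B: P(defective) = 9/13.
From Bag C: P(defective) = 2/11.
Total probability = (1/5)(2/6) + (2/5)(9/13) + (2/5)(2/11) = 893/2145.

893/2145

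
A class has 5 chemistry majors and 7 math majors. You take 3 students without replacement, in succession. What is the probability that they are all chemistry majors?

1/22

P = 5/12 × 4/11 × 3/10 = 60/1320 = 1/22.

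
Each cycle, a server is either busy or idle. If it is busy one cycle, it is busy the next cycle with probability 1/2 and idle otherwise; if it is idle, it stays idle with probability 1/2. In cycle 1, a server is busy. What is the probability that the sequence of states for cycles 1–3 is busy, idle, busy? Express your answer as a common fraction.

Cycle 1 is given. For each transition, use the conditional probability from the current state:
P(idle | busy) = 1/2; P(busy | idle) = 1/2.
P = 1/2 × 1/2 = 1/4.

1/4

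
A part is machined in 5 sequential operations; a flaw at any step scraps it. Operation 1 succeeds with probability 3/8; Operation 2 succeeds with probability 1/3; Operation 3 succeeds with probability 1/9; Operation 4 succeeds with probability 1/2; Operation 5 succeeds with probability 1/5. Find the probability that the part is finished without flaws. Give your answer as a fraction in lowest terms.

1/720

Multiplying along the chain,
P = 3/8 × 1/3 × 1/9 × 1/2 × 1/5 = 3/2160 = 1/720.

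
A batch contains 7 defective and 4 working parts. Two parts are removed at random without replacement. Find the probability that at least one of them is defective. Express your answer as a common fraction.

49/55

P(no defective) = 4/11 × 3/10 = 12/110 = 6/55.
P(at least one) = 1 − 6/55 = 49/55.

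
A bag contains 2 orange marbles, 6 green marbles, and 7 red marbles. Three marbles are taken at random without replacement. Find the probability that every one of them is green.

P(every draw is green) = 6/15 × 5/14 × 4/13 = 120/2730 = 4/91.

4/91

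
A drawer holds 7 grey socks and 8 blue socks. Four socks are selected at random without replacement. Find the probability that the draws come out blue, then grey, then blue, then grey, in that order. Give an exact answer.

Each draw changes the counts, so multiply the conditional probabilities along the sequence:
P = 8/15 × 7/14 × 7/13 × 6/12 = 2352/32760 = 14/195.

14/195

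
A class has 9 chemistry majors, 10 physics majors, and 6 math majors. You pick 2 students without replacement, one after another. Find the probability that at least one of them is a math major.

43/100

P(no math majors) = 19/25 × 18/24 = 342/600 = 57/100.
P(at least one) = 1 − 57/100 = 43/100.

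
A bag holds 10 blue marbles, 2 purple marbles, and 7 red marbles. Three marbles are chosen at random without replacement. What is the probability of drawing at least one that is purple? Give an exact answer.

P(no purple) = 17/19 × 16/18 × 15/17 = 4080/5814 = 40/57.
P(at least one) = 1 − 40/57 = 17/57.

17/57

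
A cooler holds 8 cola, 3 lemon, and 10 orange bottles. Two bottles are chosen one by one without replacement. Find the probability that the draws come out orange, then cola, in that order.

4/21

Chain rule:
P = 10/21 × 8/20 = 80/420 = 4/21.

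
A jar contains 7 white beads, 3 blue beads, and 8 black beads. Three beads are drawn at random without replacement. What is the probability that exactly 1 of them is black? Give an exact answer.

15/34

One ordering (black drawn first) has probability 8/18 × 10/17 × 9/16 = 720/4896 = 5/34.
There are C(3,1) = 3 such orderings, each equally likely, so P = 3 × 5/34 = 15/34.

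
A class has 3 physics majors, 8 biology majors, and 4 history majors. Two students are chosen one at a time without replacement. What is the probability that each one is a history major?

P(all history majors) = 4/15 × 3/14 = 12/210 = 2/35.

2/35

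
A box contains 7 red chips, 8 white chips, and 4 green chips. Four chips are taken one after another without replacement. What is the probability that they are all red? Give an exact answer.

35/3876

P = 7/19 × 6/18 × 5/17 × 4/16 = 840/93024 = 35/3876.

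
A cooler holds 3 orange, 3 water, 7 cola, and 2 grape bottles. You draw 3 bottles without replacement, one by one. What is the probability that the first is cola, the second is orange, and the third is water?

Chain rule:
P = 7/15 × 3/14 × 3/13 = 63/2730 = 3/130.

3/130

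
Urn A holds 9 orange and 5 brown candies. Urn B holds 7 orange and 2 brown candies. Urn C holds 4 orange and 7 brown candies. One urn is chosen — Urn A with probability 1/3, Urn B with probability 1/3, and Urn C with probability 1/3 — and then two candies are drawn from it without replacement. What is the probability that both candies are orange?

From Urn A: P(both orange) = (9/14)(8/13) = 36/91.
From Urn B: P(both orange) = (7/9)(6/8) = 7/12.
From Urn C: P(both orange) = (4/11)(3/10) = 6/55.
Total probability = (1/3)(36/91) + (1/3)(7/12) + (1/3)(6/55) = 65347/180180.

65347/180180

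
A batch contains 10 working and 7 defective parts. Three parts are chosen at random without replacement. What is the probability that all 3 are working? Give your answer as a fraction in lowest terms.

3/17

P = 10/17 × 9/16 × 8/15 = 720/4080 = 3/17.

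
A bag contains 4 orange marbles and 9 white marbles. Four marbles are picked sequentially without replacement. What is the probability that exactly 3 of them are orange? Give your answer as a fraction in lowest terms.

One ordering (orange drawn first) has probability 4/13 × 3/12 × 2/11 × 9/10 = 216/17160 = 9/715.
There are C(4,3) = 4 such orderings, each equally likely, so P = 4 × 9/715 = 36/715.

36/715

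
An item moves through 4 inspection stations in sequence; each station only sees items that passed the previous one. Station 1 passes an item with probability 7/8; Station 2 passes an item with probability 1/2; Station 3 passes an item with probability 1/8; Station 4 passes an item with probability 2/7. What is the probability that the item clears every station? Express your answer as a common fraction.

Multiplying along the chain,
P = 7/8 × 1/2 × 1/8 × 2/7 = 14/896 = 1/64.

1/64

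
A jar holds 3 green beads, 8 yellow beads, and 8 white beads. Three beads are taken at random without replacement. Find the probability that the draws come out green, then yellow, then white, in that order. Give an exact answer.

Chain rule:
P = 3/19 × 8/18 × 8/17 = 192/5814 = 32/969.

32/969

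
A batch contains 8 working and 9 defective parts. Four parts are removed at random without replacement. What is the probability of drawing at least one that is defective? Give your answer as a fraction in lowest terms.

P(no defective) = 8/17 × 7/16 × 6/15 × 5/14 = 1680/57120 = 1/34.
P(at least one) = 1 − 1/34 = 33/34.

33/34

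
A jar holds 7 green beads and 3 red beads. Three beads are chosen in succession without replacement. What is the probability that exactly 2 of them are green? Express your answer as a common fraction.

21/40

One ordering (green drawn first) has probability 7/10 × 6/9 × 3/8 = 126/720 = 7/40.
There are C(3,2) = 3 such orderings, each equally likely, so P = 3 × 7/40 = 21/40.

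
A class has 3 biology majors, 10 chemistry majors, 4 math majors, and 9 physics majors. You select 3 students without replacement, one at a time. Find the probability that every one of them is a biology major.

P = 3/26 × 2/25 × 1/24 = 6/15600 = 1/2600.

1/2600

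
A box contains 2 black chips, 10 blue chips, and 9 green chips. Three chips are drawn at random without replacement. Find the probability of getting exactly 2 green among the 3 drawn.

216/665

One ordering (green drawn first) has probability 9/21 × 8/20 × 12/19 = 864/7980 = 72/665.
There are C(3,2) = 3 such orderings, each equally likely, so P = 3 × 72/665 = 216/665.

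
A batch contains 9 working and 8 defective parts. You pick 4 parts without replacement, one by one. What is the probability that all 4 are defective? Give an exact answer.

1/34

P(all defective) = 8/17 × 7/16 × 6/15 × 5/14 = 1680/57120 = 1/34.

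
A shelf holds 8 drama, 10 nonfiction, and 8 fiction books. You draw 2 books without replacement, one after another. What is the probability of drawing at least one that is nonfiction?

P(no nonfiction) = 16/26 × 15/25 = 240/650 = 24/65.
P(at least one) = 1 − 24/65 = 41/65.

41/65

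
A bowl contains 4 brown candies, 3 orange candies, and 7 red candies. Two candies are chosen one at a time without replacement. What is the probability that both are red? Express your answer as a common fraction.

3/13

P = 7/14 × 6/13 = 42/182 = 3/13.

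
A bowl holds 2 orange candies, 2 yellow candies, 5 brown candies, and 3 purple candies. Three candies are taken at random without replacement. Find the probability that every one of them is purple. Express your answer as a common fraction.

P(every draw is purple) = 3/12 × 2/11 × 1/10 = 6/1320 = 1/220.

1/220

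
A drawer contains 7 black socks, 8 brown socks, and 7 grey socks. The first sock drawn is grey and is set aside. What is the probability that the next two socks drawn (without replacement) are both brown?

After the first draw, 8 of the remaining 21 socks are brown.
P = 8/21 × 7/20 = 56/420 = 2/15.

2/15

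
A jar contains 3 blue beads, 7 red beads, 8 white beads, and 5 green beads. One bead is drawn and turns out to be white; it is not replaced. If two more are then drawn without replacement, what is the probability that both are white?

1/11

With the first bead removed, 7 white remain out of 22.
P = 7/22 × 6/21 = 42/462 = 1/11.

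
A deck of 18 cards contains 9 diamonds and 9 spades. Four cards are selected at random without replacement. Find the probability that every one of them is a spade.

7/170

P = 9/18 × 8/17 × 7/16 × 6/15 = 3024/73440 = 7/170.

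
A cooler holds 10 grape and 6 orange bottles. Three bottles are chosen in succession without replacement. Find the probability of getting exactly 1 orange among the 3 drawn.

27/56

One ordering (orange drawn first) has probability 6/16 × 10/15 × 9/14 = 540/3360 = 9/56.
There are C(3,1) = 3 such orderings, each equally likely, so P = 3 × 9/56 = 27/56.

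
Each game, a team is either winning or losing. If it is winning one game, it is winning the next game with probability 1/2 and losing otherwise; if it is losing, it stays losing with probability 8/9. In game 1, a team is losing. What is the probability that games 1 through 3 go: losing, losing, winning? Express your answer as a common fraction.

8/81

Game 1 is given. For each transition, use the conditional probability from the current state:
P(losing | losing) = 8/9; P(winning | losing) = 1/9.
P = 8/9 × 1/9 = 8/81.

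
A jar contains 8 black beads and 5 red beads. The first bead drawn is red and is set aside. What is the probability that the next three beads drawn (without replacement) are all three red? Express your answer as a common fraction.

1/55

With the first bead removed, 4 red remain out of 12.
P = 4/12 × 3/11 × 2/10 = 24/1320 = 1/55.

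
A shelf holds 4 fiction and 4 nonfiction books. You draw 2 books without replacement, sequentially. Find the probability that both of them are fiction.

3/14

P = 4/8 × 3/7 = 12/56 = 3/14.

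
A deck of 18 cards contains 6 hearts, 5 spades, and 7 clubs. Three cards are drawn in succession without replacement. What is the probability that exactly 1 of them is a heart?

One ordering (a heart drawn first) has probability 6/18 × 12/17 × 11/16 = 792/4896 = 11/68.
There are C(3,1) = 3 such orderings, each equally likely, so P = 3 × 11/68 = 33/68.

33/68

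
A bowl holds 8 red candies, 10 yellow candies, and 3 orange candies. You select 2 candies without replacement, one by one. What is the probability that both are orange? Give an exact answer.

P(all orange) = 3/21 × 2/20 = 6/420 = 1/70.

1/70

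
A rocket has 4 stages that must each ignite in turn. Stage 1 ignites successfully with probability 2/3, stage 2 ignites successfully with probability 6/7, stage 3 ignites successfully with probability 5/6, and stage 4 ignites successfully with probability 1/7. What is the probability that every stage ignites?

10/147

Multiplying along the chain,
P = 2/3 × 6/7 × 5/6 × 1/7 = 60/882 = 10/147.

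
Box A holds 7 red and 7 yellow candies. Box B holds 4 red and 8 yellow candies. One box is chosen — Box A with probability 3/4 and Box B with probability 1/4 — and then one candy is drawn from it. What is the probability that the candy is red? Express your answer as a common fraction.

11/24

From Box A: P(red) = 7/14.
From Box B: P(red) = 4/12.
Total probability = (3/4)(7/14) + (1/4)(4/12) = 11/24.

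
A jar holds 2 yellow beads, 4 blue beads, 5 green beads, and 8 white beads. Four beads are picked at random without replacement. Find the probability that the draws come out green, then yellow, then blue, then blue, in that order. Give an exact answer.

Each draw changes the counts, so multiply the conditional probabilities along the sequence:
P = 5/19 × 2/18 × 4/17 × 3/16 = 120/93024 = 5/3876.

5/3876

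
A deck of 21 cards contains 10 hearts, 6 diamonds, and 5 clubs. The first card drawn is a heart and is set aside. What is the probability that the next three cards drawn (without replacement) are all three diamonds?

After the first draw, 6 of the remaining 20 cards are diamonds.
P = 6/20 × 5/19 × 4/18 = 120/6840 = 1/57.

1/57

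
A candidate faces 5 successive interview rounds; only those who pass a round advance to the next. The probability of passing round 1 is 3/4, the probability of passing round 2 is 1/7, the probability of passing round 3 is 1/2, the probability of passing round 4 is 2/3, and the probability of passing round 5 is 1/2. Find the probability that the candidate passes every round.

1/56

The events are sequential, so multiply the conditional probabilities:
P = 3/4 × 1/7 × 1/2 × 2/3 × 1/2 = 6/336 = 1/56.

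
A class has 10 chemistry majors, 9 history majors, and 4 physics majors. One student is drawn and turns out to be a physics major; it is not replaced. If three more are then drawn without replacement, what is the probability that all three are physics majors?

1/1540

With the first student removed, 3 physics majors remain out of 22.
P = 3/22 × 2/21 × 1/20 = 6/9240 = 1/1540.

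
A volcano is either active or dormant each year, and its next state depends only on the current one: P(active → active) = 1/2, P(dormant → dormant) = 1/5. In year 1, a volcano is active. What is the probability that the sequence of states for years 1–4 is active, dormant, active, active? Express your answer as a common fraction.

1/5

Year 1 is given. For each transition, use the conditional probability from the current state:
P(dormant | active) = 1/2; P(active | dormant) = 4/5; P(active | active) = 1/2.
P = 1/2 × 4/5 × 1/2 = 4/20 = 1/5.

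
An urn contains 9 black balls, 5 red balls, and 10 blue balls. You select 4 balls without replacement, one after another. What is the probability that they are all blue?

5/253

P(every draw is blue) = 10/24 × 9/23 × 8/22 × 7/21 = 5040/255024 = 5/253.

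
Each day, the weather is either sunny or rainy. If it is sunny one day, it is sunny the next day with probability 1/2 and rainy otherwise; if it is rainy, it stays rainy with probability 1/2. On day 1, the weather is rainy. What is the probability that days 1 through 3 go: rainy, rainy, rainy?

1/4

Day 1 is given. For each transition, use the conditional probability from the current state:
P(rainy | rainy) = 1/2; P(rainy | rainy) = 1/2.
P = 1/2 × 1/2 = 1/4.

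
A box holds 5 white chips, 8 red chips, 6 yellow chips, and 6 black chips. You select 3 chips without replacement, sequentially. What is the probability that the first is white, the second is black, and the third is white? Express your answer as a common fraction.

Chain rule:
P = 5/25 × 6/24 × 4/23 = 120/13800 = 1/115.

1/115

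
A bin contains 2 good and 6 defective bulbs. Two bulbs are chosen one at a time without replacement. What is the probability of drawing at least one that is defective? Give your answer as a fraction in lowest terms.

P(no defective) = 2/8 × 1/7 = 2/56 = 1/28.
P(at least one) = 1 − 1/28 = 27/28.

27/28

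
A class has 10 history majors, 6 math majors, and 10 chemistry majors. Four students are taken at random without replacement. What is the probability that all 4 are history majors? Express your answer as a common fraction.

P(every draw is a history major) = 10/26 × 9/25 × 8/24 × 7/23 = 5040/358800 = 21/1495.

21/1495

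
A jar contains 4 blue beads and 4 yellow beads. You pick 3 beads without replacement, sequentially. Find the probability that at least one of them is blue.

13/14

P(no blue) = 4/8 × 3/7 × 2/6 = 24/336 = 1/14.
P(at least one) = 1 − 1/14 = 13/14.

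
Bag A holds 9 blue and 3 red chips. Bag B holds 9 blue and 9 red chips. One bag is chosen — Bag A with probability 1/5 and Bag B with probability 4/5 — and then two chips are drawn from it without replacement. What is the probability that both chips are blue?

278/935

From Bag A: P(both blue) = (9/12)(8/11) = 6/11.
From Bag B: P(both blue) = (9/18)(8/17) = 4/17.
Total probability = (1/5)(6/11) + (4/5)(4/17) = 278/935.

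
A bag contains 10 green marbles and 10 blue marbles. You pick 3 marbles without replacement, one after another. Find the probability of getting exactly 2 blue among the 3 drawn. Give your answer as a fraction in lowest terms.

One ordering (blue drawn first) has probability 10/20 × 9/19 × 10/18 = 900/6840 = 5/38.
There are C(3,2) = 3 such orderings, each equally likely, so P = 3 × 5/38 = 15/38.

15/38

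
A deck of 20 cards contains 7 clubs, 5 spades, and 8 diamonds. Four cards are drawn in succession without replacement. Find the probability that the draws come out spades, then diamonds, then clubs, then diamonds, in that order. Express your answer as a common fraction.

49/2907

Multiply the probability of each draw given the previous ones:
P = 5/20 × 8/19 × 7/18 × 7/17 = 1960/116280 = 49/2907.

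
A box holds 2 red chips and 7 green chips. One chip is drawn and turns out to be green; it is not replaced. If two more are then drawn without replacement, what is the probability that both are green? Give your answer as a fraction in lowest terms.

After the first draw, 6 of the remaining 8 chips are green.
P = 6/8 × 5/7 = 30/56 = 15/28.

15/28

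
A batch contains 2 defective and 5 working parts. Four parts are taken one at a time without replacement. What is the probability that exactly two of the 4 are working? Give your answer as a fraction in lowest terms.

One ordering (working drawn first) has probability 5/7 × 4/6 × 2/5 × 1/4 = 40/840 = 1/21.
There are C(4,2) = 6 such orderings, each equally likely, so P = 6 × 1/21 = 2/7.

2/7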